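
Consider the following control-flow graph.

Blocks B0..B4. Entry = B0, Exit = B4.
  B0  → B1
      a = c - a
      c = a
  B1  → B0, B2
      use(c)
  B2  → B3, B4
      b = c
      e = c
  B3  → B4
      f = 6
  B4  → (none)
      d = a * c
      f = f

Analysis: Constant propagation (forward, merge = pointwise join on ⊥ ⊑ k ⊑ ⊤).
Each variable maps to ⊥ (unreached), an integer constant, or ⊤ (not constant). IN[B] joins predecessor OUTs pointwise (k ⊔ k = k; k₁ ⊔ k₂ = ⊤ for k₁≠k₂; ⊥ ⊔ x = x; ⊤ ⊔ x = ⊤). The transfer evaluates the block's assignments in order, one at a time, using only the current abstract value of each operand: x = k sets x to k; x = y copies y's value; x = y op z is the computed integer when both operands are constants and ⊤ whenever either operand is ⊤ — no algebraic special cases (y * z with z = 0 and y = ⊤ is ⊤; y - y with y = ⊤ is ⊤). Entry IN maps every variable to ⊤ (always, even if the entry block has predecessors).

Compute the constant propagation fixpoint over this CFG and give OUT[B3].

Per-block solution:
  B0: | IN=(all ⊤) | OUT=(all ⊤)
  B1: | IN=(all ⊤) | OUT=(all ⊤)
  B2: | IN=(all ⊤) | OUT=(all ⊤)
  B3: | IN=(all ⊤) | OUT={f:6; rest ⊤}
  B4: | IN=(all ⊤) | OUT=(all ⊤)

Merge at B3: IN[B3] = OUT[B2] = {a: ⊤, b: ⊤, c: ⊤, d: ⊤, e: ⊤, f: ⊤}
Applying B3's transfer function to that IN value gives OUT[B3] (row B3 above).

Answer: {a: ⊤, b: ⊤, c: ⊤, d: ⊤, e: ⊤, f: 6}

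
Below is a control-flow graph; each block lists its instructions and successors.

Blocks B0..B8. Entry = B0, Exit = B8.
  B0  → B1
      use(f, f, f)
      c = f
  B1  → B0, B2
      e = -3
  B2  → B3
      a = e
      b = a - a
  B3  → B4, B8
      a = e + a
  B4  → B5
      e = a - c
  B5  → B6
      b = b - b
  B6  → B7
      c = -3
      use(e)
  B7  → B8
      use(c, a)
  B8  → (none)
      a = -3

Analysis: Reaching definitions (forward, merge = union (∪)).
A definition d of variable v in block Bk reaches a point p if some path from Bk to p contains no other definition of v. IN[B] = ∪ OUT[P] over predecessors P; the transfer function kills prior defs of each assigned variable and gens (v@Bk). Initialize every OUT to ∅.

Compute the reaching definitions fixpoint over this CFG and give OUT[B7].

Per-block solution:
  B0:  IN={c@B0, e@B1}  OUT={c@B0, e@B1}
  B1:  IN={c@B0, e@B1}  OUT={c@B0, e@B1}
  B2:  IN={c@B0, e@B1}  OUT={a@B2, b@B2, c@B0, e@B1}
  B3:  IN={a@B2, b@B2, c@B0, e@B1}  OUT={a@B3, b@B2, c@B0, e@B1}
  B4:  IN={a@B3, b@B2, c@B0, e@B1}  OUT={a@B3, b@B2, c@B0, e@B4}
  B5:  IN={a@B3, b@B2, c@B0, e@B4}  OUT={a@B3, b@B5, c@B0, e@B4}
  B6:  IN={a@B3, b@B5, c@B0, e@B4}  OUT={a@B3, b@B5, c@B6, e@B4}
  B7:  IN={a@B3, b@B5, c@B6, e@B4}  OUT={a@B3, b@B5, c@B6, e@B4}
  B8:  IN={a@B3, b@B2, b@B5, c@B0, c@B6, e@B1, e@B4}  OUT={a@B8, b@B2, b@B5, c@B0, c@B6, e@B1, e@B4}

Merge at B7: IN[B7] = OUT[B6] = {a@B3, b@B5, c@B6, e@B4}
Applying B7's transfer function to that IN value gives OUT[B7] (row B7 above).

Answer: {a@B3, b@B5, c@B6, e@B4}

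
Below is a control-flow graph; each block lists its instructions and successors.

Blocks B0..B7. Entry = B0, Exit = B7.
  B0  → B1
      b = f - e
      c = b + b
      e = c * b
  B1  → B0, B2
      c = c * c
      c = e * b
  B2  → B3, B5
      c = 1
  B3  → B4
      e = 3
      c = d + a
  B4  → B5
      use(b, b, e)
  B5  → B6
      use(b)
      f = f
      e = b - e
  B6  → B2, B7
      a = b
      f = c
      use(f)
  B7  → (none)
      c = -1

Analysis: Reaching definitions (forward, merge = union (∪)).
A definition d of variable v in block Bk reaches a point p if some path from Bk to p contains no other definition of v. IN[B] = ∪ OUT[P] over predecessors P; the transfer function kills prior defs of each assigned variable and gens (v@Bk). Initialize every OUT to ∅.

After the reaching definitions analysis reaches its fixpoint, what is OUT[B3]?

Answer: {a@B6, b@B0, c@B3, e@B3, f@B6}

Trace:
Fixpoint table:
  B0:  IN={b@B0, c@B1, e@B0}  OUT={b@B0, c@B0, e@B0}
  B1:  IN={b@B0, c@B0, e@B0}  OUT={b@B0, c@B1, e@B0}
  B2:  IN={a@B6, b@B0, c@B1, c@B2, c@B3, e@B0, e@B5, f@B6}  OUT={a@B6, b@B0, c@B2, e@B0, e@B5, f@B6}
  B3:  IN={a@B6, b@B0, c@B2, e@B0, e@B5, f@B6}  OUT={a@B6, b@B0, c@B3, e@B3, f@B6}
  B4:  IN={a@B6, b@B0, c@B3, e@B3, f@B6}  OUT={a@B6, b@B0, c@B3, e@B3, f@B6}
  B5:  IN={a@B6, b@B0, c@B2, c@B3, e@B0, e@B3, e@B5, f@B6}  OUT={a@B6, b@B0, c@B2, c@B3, e@B5, f@B5}
  B6:  IN={a@B6, b@B0, c@B2, c@B3, e@B5, f@B5}  OUT={a@B6, b@B0, c@B2, c@B3, e@B5, f@B6}
  B7:  IN={a@B6, b@B0, c@B2, c@B3, e@B5, f@B6}  OUT={a@B6, b@B0, c@B7, e@B5, f@B6}

Merge at B3: IN[B3] = OUT[B2] = {a@B6, b@B0, c@B2, e@B0, e@B5, f@B6}
Applying B3's transfer function to that IN value gives OUT[B3] (row B3 above).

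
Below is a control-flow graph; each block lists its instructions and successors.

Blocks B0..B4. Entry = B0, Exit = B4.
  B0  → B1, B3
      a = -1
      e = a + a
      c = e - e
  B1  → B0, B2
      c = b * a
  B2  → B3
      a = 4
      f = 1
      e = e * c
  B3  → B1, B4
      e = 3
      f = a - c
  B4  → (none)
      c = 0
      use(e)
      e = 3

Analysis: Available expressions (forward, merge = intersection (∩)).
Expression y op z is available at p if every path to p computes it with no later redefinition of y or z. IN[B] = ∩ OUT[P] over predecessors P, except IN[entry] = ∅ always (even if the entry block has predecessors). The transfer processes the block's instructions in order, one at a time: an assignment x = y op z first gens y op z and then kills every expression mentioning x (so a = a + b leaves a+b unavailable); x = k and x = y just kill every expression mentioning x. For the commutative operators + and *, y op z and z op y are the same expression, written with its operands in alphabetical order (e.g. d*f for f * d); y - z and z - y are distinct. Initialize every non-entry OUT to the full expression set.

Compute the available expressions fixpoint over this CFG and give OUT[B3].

Converged values:
  B0: | IN={} | OUT={a+a, e-e}
  B1: | IN={} | OUT={a*b}
  B2: | IN={a*b} | OUT={}
  B3: | IN={} | OUT={a-c}
  B4: | IN={a-c} | OUT={}

Merge at B3: IN[B3] = OUT[B0] ∩ OUT[B2] = {}
Applying B3's transfer function to that IN value gives OUT[B3] (row B3 above).

Answer: {a-c}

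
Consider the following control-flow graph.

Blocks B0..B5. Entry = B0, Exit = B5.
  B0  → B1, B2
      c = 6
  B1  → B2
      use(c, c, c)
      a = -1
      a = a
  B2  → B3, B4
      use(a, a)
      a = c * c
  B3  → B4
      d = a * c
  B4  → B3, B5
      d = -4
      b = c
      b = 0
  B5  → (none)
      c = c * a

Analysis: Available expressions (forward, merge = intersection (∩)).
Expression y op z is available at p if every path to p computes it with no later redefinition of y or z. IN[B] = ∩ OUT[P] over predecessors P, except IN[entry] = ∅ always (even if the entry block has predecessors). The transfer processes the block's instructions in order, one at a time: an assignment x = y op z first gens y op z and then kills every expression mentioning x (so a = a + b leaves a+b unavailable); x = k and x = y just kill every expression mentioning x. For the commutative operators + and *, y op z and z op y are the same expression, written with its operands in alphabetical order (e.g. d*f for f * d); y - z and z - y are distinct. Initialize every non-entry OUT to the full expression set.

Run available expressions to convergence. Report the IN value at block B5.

Answer: {c*c}

Trace:
Converged values:
  B0: | IN={} | OUT={}
  B1: | IN={} | OUT={}
  B2: | IN={} | OUT={c*c}
  B3: | IN={c*c} | OUT={a*c, c*c}
  B4: | IN={c*c} | OUT={c*c}
  B5: | IN={c*c} | OUT={}

Merge at B5: IN[B5] = OUT[B4] = {c*c}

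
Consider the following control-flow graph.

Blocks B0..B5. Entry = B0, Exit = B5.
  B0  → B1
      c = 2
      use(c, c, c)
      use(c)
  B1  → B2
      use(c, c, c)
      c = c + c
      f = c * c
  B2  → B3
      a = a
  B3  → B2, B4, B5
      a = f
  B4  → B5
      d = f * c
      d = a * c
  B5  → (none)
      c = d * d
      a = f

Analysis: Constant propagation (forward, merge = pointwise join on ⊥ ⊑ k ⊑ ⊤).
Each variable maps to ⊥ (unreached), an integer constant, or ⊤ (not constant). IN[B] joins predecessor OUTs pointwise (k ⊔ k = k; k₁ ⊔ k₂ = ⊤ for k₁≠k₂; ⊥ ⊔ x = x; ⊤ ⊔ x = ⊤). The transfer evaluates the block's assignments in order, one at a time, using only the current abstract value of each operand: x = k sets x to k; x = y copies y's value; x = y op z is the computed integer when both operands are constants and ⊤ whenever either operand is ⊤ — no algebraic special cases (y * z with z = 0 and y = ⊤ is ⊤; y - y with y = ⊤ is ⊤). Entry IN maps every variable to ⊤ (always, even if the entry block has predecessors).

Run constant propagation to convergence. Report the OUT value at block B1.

Answer: {a: ⊤, b: ⊤, c: 4, d: ⊤, e: ⊤, f: 16}

Trace:
Fixpoint table:
  B0: | IN=(all ⊤) | OUT={c:2; rest ⊤}
  B1: | IN={c:2; rest ⊤} | OUT={c:4, f:16; rest ⊤}
  B2: | IN={c:4, f:16; rest ⊤} | OUT={c:4, f:16; rest ⊤}
  B3: | IN={c:4, f:16; rest ⊤} | OUT={a:16, c:4, f:16; rest ⊤}
  B4: | IN={a:16, c:4, f:16; rest ⊤} | OUT={a:16, c:4, d:64, f:16; rest ⊤}
  B5: | IN={a:16, c:4, f:16; rest ⊤} | OUT={a:16, f:16; rest ⊤}

Merge at B1: IN[B1] = OUT[B0] = {a: ⊤, b: ⊤, c: 2, d: ⊤, e: ⊤, f: ⊤}
Applying B1's transfer function to that IN value gives OUT[B1] (row B1 above).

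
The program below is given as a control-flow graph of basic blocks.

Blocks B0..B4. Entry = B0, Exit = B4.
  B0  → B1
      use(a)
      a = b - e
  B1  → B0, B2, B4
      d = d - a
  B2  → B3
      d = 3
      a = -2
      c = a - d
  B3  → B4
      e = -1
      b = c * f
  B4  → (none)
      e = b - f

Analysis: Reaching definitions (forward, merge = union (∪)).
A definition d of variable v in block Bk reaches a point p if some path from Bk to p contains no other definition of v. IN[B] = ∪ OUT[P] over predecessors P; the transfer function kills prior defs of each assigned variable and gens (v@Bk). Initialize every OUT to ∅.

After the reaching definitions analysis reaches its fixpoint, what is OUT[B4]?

Fixpoint table:
  B0:  IN={a@B0, d@B1}  OUT={a@B0, d@B1}
  B1:  IN={a@B0, d@B1}  OUT={a@B0, d@B1}
  B2:  IN={a@B0, d@B1}  OUT={a@B2, c@B2, d@B2}
  B3:  IN={a@B2, c@B2, d@B2}  OUT={a@B2, b@B3, c@B2, d@B2, e@B3}
  B4:  IN={a@B0, a@B2, b@B3, c@B2, d@B1, d@B2, e@B3}  OUT={a@B0, a@B2, b@B3, c@B2, d@B1, d@B2, e@B4}

Merge at B4: IN[B4] = OUT[B1] ⊔ OUT[B3] = {a@B0, a@B2, b@B3, c@B2, d@B1, d@B2, e@B3}
Applying B4's transfer function to that IN value gives OUT[B4] (row B4 above).

Answer: {a@B0, a@B2, b@B3, c@B2, d@B1, d@B2, e@B4}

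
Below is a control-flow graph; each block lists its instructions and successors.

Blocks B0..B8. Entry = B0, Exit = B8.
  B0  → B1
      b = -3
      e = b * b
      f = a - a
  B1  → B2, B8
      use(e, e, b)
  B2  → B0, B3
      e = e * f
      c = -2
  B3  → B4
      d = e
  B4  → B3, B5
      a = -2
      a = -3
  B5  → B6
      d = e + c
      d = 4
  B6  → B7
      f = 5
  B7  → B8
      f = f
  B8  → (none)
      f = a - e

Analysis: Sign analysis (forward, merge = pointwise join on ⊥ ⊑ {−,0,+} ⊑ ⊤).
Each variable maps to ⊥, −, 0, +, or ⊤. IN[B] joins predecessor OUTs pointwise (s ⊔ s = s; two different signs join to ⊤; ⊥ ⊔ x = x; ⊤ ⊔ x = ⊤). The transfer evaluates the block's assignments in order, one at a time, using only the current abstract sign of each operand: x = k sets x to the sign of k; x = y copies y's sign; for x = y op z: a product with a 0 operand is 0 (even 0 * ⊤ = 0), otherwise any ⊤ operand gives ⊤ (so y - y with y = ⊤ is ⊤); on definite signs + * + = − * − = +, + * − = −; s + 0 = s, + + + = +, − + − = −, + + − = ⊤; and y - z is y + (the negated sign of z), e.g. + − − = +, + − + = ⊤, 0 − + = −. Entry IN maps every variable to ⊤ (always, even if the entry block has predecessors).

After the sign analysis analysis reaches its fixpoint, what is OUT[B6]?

Answer: {a: -, b: -, c: -, d: +, e: ⊤, f: +}

Trace:
Per-block solution:
  B0: | IN=(all ⊤) | OUT={b:-, e:+; rest ⊤}
  B1: | IN={b:-, e:+; rest ⊤} | OUT={b:-, e:+; rest ⊤}
  B2: | IN={b:-, e:+; rest ⊤} | OUT={b:-, c:-; rest ⊤}
  B3: | IN={b:-, c:-; rest ⊤} | OUT={b:-, c:-; rest ⊤}
  B4: | IN={b:-, c:-; rest ⊤} | OUT={a:-, b:-, c:-; rest ⊤}
  B5: | IN={a:-, b:-, c:-; rest ⊤} | OUT={a:-, b:-, c:-, d:+; rest ⊤}
  B6: | IN={a:-, b:-, c:-, d:+; rest ⊤} | OUT={a:-, b:-, c:-, d:+, f:+; rest ⊤}
  B7: | IN={a:-, b:-, c:-, d:+, f:+; rest ⊤} | OUT={a:-, b:-, c:-, d:+, f:+; rest ⊤}
  B8: | IN={b:-; rest ⊤} | OUT={b:-; rest ⊤}

Merge at B6: IN[B6] = OUT[B5] = {a: -, b: -, c: -, d: +, e: ⊤, f: ⊤}
Applying B6's transfer function to that IN value gives OUT[B6] (row B6 above).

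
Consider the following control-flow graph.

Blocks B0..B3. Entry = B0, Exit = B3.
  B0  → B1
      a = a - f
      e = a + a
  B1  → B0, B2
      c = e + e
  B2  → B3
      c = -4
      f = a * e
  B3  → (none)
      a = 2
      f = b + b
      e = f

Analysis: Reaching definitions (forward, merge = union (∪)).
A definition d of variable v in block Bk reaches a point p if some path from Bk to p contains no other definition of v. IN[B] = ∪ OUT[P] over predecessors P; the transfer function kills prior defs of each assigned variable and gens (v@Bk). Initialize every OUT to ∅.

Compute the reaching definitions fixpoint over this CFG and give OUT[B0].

Answer: {a@B0, c@B1, e@B0}

Trace:
Fixpoint table:
  B0: | IN={a@B0, c@B1, e@B0} | OUT={a@B0, c@B1, e@B0}
  B1: | IN={a@B0, c@B1, e@B0} | OUT={a@B0, c@B1, e@B0}
  B2: | IN={a@B0, c@B1, e@B0} | OUT={a@B0, c@B2, e@B0, f@B2}
  B3: | IN={a@B0, c@B2, e@B0, f@B2} | OUT={a@B3, c@B2, e@B3, f@B3}

Merge at B0 (entry node, so the boundary value {} is joined with the incoming edge(s)): IN[B0] = {} ⊔ OUT[B1] = {a@B0, c@B1, e@B0}
Applying B0's transfer function to that IN value gives OUT[B0] (row B0 above).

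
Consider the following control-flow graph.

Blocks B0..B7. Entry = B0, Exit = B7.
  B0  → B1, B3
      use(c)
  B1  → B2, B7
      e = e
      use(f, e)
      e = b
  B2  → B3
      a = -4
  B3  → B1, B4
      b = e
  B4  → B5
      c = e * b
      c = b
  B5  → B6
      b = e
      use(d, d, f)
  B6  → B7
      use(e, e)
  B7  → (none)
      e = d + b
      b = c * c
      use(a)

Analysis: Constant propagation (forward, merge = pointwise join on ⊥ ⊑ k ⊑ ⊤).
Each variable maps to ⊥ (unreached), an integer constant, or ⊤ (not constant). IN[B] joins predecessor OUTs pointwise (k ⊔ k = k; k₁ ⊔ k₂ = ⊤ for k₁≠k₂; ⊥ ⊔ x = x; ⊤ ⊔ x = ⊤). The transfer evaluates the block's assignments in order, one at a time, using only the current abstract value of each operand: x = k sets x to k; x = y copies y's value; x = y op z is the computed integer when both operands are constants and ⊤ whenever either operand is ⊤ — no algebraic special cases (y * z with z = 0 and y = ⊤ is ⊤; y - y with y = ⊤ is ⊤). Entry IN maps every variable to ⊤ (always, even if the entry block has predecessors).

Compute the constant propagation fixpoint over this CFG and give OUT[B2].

Fixpoint table:
  B0:   IN=(all ⊤)   OUT=(all ⊤)
  B1:   IN=(all ⊤)   OUT=(all ⊤)
  B2:   IN=(all ⊤)   OUT={a:-4; rest ⊤}
  B3:   IN=(all ⊤)   OUT=(all ⊤)
  B4:   IN=(all ⊤)   OUT=(all ⊤)
  B5:   IN=(all ⊤)   OUT=(all ⊤)
  B6:   IN=(all ⊤)   OUT=(all ⊤)
  B7:   IN=(all ⊤)   OUT=(all ⊤)

Merge at B2: IN[B2] = OUT[B1] = {a: ⊤, b: ⊤, c: ⊤, d: ⊤, e: ⊤, f: ⊤}
Applying B2's transfer function to that IN value gives OUT[B2] (row B2 above).

Answer: {a: -4, b: ⊤, c: ⊤, d: ⊤, e: ⊤, f: ⊤}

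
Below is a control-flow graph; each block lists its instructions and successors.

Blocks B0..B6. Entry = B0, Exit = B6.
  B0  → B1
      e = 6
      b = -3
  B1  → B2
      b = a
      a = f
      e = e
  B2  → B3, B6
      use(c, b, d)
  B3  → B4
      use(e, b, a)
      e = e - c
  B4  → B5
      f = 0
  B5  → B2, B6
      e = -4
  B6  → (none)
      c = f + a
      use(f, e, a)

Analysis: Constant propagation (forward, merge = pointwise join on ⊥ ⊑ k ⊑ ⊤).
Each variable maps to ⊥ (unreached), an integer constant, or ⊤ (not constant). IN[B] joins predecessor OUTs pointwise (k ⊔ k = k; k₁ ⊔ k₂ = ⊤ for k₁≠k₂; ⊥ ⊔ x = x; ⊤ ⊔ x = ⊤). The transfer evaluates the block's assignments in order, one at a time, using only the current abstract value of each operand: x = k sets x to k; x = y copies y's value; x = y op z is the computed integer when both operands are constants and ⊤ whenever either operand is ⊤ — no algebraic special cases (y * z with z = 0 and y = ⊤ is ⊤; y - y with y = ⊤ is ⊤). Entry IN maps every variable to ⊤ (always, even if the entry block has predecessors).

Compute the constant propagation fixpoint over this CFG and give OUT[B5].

Answer: {a: ⊤, b: ⊤, c: ⊤, d: ⊤, e: -4, f: 0}

Derivation:
Per-block solution:
  B0:  IN=(all ⊤)  OUT={b:-3, e:6; rest ⊤}
  B1:  IN={b:-3, e:6; rest ⊤}  OUT={e:6; rest ⊤}
  B2:  IN=(all ⊤)  OUT=(all ⊤)
  B3:  IN=(all ⊤)  OUT=(all ⊤)
  B4:  IN=(all ⊤)  OUT={f:0; rest ⊤}
  B5:  IN={f:0; rest ⊤}  OUT={e:-4, f:0; rest ⊤}
  B6:  IN=(all ⊤)  OUT=(all ⊤)

Merge at B5: IN[B5] = OUT[B4] = {a: ⊤, b: ⊤, c: ⊤, d: ⊤, e: ⊤, f: 0}
Applying B5's transfer function to that IN value gives OUT[B5] (row B5 above).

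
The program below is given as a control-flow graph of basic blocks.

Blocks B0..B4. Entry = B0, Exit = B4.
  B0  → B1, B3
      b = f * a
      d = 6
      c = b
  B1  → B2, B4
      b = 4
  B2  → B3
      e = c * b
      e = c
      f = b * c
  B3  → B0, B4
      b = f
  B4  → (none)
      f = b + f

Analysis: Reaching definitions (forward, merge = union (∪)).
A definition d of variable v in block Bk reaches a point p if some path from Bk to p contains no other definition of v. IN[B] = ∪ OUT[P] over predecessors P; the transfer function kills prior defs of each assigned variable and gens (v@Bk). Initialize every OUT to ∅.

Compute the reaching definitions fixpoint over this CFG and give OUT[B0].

Converged values:
  B0: | IN={b@B3, c@B0, d@B0, e@B2, f@B2} | OUT={b@B0, c@B0, d@B0, e@B2, f@B2}
  B1: | IN={b@B0, c@B0, d@B0, e@B2, f@B2} | OUT={b@B1, c@B0, d@B0, e@B2, f@B2}
  B2: | IN={b@B1, c@B0, d@B0, e@B2, f@B2} | OUT={b@B1, c@B0, d@B0, e@B2, f@B2}
  B3: | IN={b@B0, b@B1, c@B0, d@B0, e@B2, f@B2} | OUT={b@B3, c@B0, d@B0, e@B2, f@B2}
  B4: | IN={b@B1, b@B3, c@B0, d@B0, e@B2, f@B2} | OUT={b@B1, b@B3, c@B0, d@B0, e@B2, f@B4}

Merge at B0 (entry node, so the boundary value {} is joined with the incoming edge(s)): IN[B0] = {} ⊔ OUT[B3] = {b@B3, c@B0, d@B0, e@B2, f@B2}
Applying B0's transfer function to that IN value gives OUT[B0] (row B0 above).

Answer: {b@B0, c@B0, d@B0, e@B2, f@B2}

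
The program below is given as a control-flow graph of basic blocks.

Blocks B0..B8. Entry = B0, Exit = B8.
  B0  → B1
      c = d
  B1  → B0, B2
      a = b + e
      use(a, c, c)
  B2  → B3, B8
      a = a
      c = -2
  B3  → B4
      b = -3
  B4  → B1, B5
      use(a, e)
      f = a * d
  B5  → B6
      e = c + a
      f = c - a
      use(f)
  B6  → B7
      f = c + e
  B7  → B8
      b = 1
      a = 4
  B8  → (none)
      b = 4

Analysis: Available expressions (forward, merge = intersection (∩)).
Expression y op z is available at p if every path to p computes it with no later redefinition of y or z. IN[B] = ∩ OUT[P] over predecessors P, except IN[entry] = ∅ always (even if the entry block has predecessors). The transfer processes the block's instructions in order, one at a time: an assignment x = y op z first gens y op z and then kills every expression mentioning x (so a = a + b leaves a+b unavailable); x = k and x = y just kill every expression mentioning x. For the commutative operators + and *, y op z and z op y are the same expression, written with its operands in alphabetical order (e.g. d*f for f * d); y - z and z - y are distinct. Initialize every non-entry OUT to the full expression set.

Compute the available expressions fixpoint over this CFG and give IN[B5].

Converged values:
  B0: | IN={} | OUT={}
  B1: | IN={} | OUT={b+e}
  B2: | IN={b+e} | OUT={b+e}
  B3: | IN={b+e} | OUT={}
  B4: | IN={} | OUT={a*d}
  B5: | IN={a*d} | OUT={a*d, a+c, c-a}
  B6: | IN={a*d, a+c, c-a} | OUT={a*d, a+c, c+e, c-a}
  B7: | IN={a*d, a+c, c+e, c-a} | OUT={c+e}
  B8: | IN={} | OUT={}

Merge at B5: IN[B5] = OUT[B4] = {a*d}

Answer: {a*d}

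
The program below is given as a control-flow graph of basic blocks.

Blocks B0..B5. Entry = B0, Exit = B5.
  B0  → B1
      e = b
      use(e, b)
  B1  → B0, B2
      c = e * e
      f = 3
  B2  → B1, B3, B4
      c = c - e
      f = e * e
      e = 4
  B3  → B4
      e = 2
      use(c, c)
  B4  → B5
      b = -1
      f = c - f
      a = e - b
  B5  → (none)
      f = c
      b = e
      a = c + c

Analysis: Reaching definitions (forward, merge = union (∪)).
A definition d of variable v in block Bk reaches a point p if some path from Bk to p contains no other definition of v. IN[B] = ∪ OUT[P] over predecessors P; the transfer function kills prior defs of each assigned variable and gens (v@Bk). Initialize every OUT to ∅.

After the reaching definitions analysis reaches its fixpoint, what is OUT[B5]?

Answer: {a@B5, b@B5, c@B2, e@B2, e@B3, f@B5}

Working:
Converged values:
  B0:  IN={c@B1, e@B0, e@B2, f@B1}  OUT={c@B1, e@B0, f@B1}
  B1:  IN={c@B1, c@B2, e@B0, e@B2, f@B1, f@B2}  OUT={c@B1, e@B0, e@B2, f@B1}
  B2:  IN={c@B1, e@B0, e@B2, f@B1}  OUT={c@B2, e@B2, f@B2}
  B3:  IN={c@B2, e@B2, f@B2}  OUT={c@B2, e@B3, f@B2}
  B4:  IN={c@B2, e@B2, e@B3, f@B2}  OUT={a@B4, b@B4, c@B2, e@B2, e@B3, f@B4}
  B5:  IN={a@B4, b@B4, c@B2, e@B2, e@B3, f@B4}  OUT={a@B5, b@B5, c@B2, e@B2, e@B3, f@B5}

Merge at B5: IN[B5] = OUT[B4] = {a@B4, b@B4, c@B2, e@B2, e@B3, f@B4}
Applying B5's transfer function to that IN value gives OUT[B5] (row B5 above).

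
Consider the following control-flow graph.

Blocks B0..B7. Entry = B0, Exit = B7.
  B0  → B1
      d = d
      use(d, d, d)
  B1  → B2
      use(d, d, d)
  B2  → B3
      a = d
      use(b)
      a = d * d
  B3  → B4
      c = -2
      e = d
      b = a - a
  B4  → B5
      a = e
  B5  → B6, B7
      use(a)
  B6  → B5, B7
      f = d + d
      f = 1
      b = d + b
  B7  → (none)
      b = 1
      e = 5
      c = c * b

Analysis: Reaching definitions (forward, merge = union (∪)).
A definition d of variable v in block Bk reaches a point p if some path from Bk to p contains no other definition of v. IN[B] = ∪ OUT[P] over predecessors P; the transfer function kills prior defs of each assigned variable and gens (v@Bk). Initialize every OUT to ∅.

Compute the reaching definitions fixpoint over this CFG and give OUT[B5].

Answer: {a@B4, b@B3, b@B6, c@B3, d@B0, e@B3, f@B6}

Trace:
Fixpoint table:
  B0:   IN={}   OUT={d@B0}
  B1:   IN={d@B0}   OUT={d@B0}
  B2:   IN={d@B0}   OUT={a@B2, d@B0}
  B3:   IN={a@B2, d@B0}   OUT={a@B2, b@B3, c@B3, d@B0, e@B3}
  B4:   IN={a@B2, b@B3, c@B3, d@B0, e@B3}   OUT={a@B4, b@B3, c@B3, d@B0, e@B3}
  B5:   IN={a@B4, b@B3, b@B6, c@B3, d@B0, e@B3, f@B6}   OUT={a@B4, b@B3, b@B6, c@B3, d@B0, e@B3, f@B6}
  B6:   IN={a@B4, b@B3, b@B6, c@B3, d@B0, e@B3, f@B6}   OUT={a@B4, b@B6, c@B3, d@B0, e@B3, f@B6}
  B7:   IN={a@B4, b@B3, b@B6, c@B3, d@B0, e@B3, f@B6}   OUT={a@B4, b@B7, c@B7, d@B0, e@B7, f@B6}

Merge at B5: IN[B5] = OUT[B4] ⊔ OUT[B6] = {a@B4, b@B3, b@B6, c@B3, d@B0, e@B3, f@B6}
Applying B5's transfer function to that IN value gives OUT[B5] (row B5 above).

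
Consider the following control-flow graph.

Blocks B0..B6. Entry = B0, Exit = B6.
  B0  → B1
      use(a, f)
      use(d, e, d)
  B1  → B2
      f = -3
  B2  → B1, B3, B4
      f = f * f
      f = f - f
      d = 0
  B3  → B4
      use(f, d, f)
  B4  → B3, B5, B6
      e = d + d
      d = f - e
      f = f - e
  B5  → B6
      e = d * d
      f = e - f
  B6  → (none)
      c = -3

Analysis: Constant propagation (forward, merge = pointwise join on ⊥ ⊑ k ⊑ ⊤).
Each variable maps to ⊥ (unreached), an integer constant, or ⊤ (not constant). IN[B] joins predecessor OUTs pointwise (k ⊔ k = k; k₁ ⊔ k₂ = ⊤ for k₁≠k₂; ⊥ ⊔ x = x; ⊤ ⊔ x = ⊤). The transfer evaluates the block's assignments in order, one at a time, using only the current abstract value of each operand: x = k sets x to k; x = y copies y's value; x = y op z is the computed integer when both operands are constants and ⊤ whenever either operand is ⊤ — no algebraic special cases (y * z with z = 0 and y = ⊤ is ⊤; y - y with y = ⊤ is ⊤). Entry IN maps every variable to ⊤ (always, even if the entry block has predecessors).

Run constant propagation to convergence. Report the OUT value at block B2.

Fixpoint table:
  B0: | IN=(all ⊤) | OUT=(all ⊤)
  B1: | IN=(all ⊤) | OUT={f:-3; rest ⊤}
  B2: | IN={f:-3; rest ⊤} | OUT={d:0, f:0; rest ⊤}
  B3: | IN={d:0, f:0; rest ⊤} | OUT={d:0, f:0; rest ⊤}
  B4: | IN={d:0, f:0; rest ⊤} | OUT={d:0, e:0, f:0; rest ⊤}
  B5: | IN={d:0, e:0, f:0; rest ⊤} | OUT={d:0, e:0, f:0; rest ⊤}
  B6: | IN={d:0, e:0, f:0; rest ⊤} | OUT={c:-3, d:0, e:0, f:0; rest ⊤}

Merge at B2: IN[B2] = OUT[B1] = {a: ⊤, b: ⊤, c: ⊤, d: ⊤, e: ⊤, f: -3}
Applying B2's transfer function to that IN value gives OUT[B2] (row B2 above).

Answer: {a: ⊤, b: ⊤, c: ⊤, d: 0, e: ⊤, f: 0}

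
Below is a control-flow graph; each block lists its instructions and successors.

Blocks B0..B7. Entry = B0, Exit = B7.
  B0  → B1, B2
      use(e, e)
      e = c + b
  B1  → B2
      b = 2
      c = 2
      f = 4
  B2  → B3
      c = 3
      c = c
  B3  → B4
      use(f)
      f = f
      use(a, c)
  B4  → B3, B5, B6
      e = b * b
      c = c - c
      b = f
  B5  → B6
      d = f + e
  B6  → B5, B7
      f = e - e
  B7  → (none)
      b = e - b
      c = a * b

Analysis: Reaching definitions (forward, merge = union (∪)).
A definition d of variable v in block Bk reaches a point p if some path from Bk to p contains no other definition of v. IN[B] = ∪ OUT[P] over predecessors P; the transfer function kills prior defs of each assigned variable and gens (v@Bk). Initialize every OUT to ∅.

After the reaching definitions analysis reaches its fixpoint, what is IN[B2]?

Answer: {b@B1, c@B1, e@B0, f@B1}

Working:
Per-block solution:
  B0: | IN={} | OUT={e@B0}
  B1: | IN={e@B0} | OUT={b@B1, c@B1, e@B0, f@B1}
  B2: | IN={b@B1, c@B1, e@B0, f@B1} | OUT={b@B1, c@B2, e@B0, f@B1}
  B3: | IN={b@B1, b@B4, c@B2, c@B4, e@B0, e@B4, f@B1, f@B3} | OUT={b@B1, b@B4, c@B2, c@B4, e@B0, e@B4, f@B3}
  B4: | IN={b@B1, b@B4, c@B2, c@B4, e@B0, e@B4, f@B3} | OUT={b@B4, c@B4, e@B4, f@B3}
  B5: | IN={b@B4, c@B4, d@B5, e@B4, f@B3, f@B6} | OUT={b@B4, c@B4, d@B5, e@B4, f@B3, f@B6}
  B6: | IN={b@B4, c@B4, d@B5, e@B4, f@B3, f@B6} | OUT={b@B4, c@B4, d@B5, e@B4, f@B6}
  B7: | IN={b@B4, c@B4, d@B5, e@B4, f@B6} | OUT={b@B7, c@B7, d@B5, e@B4, f@B6}

Merge at B2: IN[B2] = OUT[B0] ⊔ OUT[B1] = {b@B1, c@B1, e@B0, f@B1}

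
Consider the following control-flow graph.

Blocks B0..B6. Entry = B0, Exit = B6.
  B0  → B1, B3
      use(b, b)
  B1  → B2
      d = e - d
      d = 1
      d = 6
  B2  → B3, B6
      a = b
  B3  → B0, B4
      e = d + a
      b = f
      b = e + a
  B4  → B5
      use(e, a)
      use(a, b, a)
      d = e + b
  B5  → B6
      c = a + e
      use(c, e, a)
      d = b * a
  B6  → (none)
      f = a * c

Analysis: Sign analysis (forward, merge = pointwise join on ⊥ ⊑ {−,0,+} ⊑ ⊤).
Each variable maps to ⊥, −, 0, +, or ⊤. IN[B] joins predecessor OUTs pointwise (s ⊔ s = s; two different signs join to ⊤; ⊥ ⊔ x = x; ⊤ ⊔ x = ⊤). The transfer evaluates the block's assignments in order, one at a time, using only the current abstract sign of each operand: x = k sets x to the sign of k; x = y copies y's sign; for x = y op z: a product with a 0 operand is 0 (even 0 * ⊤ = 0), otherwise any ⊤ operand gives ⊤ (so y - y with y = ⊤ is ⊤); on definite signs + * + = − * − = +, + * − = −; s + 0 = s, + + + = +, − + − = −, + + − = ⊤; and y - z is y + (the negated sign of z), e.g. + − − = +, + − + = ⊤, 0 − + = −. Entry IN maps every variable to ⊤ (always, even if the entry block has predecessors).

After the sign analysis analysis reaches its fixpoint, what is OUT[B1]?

Converged values:
  B0: | IN=(all ⊤) | OUT=(all ⊤)
  B1: | IN=(all ⊤) | OUT={d:+; rest ⊤}
  B2: | IN={d:+; rest ⊤} | OUT={d:+; rest ⊤}
  B3: | IN=(all ⊤) | OUT=(all ⊤)
  B4: | IN=(all ⊤) | OUT=(all ⊤)
  B5: | IN=(all ⊤) | OUT=(all ⊤)
  B6: | IN=(all ⊤) | OUT=(all ⊤)

Merge at B1: IN[B1] = OUT[B0] = {a: ⊤, b: ⊤, c: ⊤, d: ⊤, e: ⊤, f: ⊤}
Applying B1's transfer function to that IN value gives OUT[B1] (row B1 above).

Answer: {a: ⊤, b: ⊤, c: ⊤, d: +, e: ⊤, f: ⊤}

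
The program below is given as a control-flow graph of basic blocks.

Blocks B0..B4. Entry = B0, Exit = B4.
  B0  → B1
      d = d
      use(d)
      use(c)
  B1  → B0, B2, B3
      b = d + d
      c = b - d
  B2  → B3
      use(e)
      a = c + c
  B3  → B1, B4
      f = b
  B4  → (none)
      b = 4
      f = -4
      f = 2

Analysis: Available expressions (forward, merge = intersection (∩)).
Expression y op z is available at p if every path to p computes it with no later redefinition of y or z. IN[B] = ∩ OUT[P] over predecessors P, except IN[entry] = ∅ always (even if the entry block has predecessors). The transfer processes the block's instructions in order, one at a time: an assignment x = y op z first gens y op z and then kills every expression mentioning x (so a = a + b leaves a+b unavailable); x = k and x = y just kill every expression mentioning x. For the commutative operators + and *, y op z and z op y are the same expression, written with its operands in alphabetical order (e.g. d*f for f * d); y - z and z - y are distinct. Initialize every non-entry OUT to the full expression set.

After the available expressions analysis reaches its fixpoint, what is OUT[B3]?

Per-block solution:
  B0:   IN={}   OUT={}
  B1:   IN={}   OUT={b-d, d+d}
  B2:   IN={b-d, d+d}   OUT={b-d, c+c, d+d}
  B3:   IN={b-d, d+d}   OUT={b-d, d+d}
  B4:   IN={b-d, d+d}   OUT={d+d}

Merge at B3: IN[B3] = OUT[B1] ∩ OUT[B2] = {b-d, d+d}
Applying B3's transfer function to that IN value gives OUT[B3] (row B3 above).

Answer: {b-d, d+d}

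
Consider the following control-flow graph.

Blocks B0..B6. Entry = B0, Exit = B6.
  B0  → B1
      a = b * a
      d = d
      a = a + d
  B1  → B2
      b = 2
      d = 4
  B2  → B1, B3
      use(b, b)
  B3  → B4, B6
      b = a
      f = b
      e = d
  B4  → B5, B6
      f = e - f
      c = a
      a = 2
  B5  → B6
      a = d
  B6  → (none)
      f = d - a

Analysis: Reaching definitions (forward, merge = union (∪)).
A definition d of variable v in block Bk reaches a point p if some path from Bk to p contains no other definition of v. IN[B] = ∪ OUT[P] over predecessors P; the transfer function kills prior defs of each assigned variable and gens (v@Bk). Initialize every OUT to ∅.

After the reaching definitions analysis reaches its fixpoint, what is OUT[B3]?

Answer: {a@B0, b@B3, d@B1, e@B3, f@B3}

Derivation:
Converged values:
  B0:  IN={}  OUT={a@B0, d@B0}
  B1:  IN={a@B0, b@B1, d@B0, d@B1}  OUT={a@B0, b@B1, d@B1}
  B2:  IN={a@B0, b@B1, d@B1}  OUT={a@B0, b@B1, d@B1}
  B3:  IN={a@B0, b@B1, d@B1}  OUT={a@B0, b@B3, d@B1, e@B3, f@B3}
  B4:  IN={a@B0, b@B3, d@B1, e@B3, f@B3}  OUT={a@B4, b@B3, c@B4, d@B1, e@B3, f@B4}
  B5:  IN={a@B4, b@B3, c@B4, d@B1, e@B3, f@B4}  OUT={a@B5, b@B3, c@B4, d@B1, e@B3, f@B4}
  B6:  IN={a@B0, a@B4, a@B5, b@B3, c@B4, d@B1, e@B3, f@B3, f@B4}  OUT={a@B0, a@B4, a@B5, b@B3, c@B4, d@B1, e@B3, f@B6}

Merge at B3: IN[B3] = OUT[B2] = {a@B0, b@B1, d@B1}
Applying B3's transfer function to that IN value gives OUT[B3] (row B3 above).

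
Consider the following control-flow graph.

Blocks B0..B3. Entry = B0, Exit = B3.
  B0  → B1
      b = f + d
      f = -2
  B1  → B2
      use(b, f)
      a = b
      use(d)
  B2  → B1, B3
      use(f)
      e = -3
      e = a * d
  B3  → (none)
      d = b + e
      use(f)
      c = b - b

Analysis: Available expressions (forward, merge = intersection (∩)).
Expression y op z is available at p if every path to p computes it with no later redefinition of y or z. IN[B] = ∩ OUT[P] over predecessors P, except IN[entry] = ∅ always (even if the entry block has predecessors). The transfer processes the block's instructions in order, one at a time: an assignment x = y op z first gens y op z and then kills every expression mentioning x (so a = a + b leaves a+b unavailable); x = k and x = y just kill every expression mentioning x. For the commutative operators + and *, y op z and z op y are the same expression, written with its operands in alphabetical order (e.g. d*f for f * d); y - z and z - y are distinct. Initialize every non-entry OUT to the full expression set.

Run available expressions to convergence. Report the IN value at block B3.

Answer: {a*d}

Trace:
Per-block solution:
  B0:  IN={}  OUT={}
  B1:  IN={}  OUT={}
  B2:  IN={}  OUT={a*d}
  B3:  IN={a*d}  OUT={b+e, b-b}

Merge at B3: IN[B3] = OUT[B2] = {a*d}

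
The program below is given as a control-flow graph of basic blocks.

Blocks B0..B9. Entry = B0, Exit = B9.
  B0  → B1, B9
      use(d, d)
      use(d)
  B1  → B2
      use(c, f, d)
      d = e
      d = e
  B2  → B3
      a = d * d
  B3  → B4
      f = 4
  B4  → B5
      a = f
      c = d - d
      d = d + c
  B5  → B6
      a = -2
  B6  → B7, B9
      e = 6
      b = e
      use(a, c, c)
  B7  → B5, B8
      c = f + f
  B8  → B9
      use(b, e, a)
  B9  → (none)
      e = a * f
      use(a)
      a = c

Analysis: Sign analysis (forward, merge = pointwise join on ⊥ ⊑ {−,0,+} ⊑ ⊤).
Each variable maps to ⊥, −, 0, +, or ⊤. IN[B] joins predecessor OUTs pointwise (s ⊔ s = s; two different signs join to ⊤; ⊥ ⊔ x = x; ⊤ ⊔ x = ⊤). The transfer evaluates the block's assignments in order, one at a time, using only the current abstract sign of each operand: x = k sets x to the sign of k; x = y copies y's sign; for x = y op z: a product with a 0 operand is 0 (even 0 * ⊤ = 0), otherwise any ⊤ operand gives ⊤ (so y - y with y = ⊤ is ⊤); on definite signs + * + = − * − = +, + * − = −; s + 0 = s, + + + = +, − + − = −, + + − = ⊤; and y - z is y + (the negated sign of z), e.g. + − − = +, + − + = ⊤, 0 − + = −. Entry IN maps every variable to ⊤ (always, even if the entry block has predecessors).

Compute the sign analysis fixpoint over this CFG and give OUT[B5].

Converged values:
  B0:   IN=(all ⊤)   OUT=(all ⊤)
  B1:   IN=(all ⊤)   OUT=(all ⊤)
  B2:   IN=(all ⊤)   OUT=(all ⊤)
  B3:   IN=(all ⊤)   OUT={f:+; rest ⊤}
  B4:   IN={f:+; rest ⊤}   OUT={a:+, f:+; rest ⊤}
  B5:   IN={f:+; rest ⊤}   OUT={a:-, f:+; rest ⊤}
  B6:   IN={a:-, f:+; rest ⊤}   OUT={a:-, b:+, e:+, f:+; rest ⊤}
  B7:   IN={a:-, b:+, e:+, f:+; rest ⊤}   OUT={a:-, b:+, c:+, e:+, f:+; rest ⊤}
  B8:   IN={a:-, b:+, c:+, e:+, f:+; rest ⊤}   OUT={a:-, b:+, c:+, e:+, f:+; rest ⊤}
  B9:   IN=(all ⊤)   OUT=(all ⊤)

Merge at B5: IN[B5] = OUT[B4] ⊔ OUT[B7] = {a: ⊤, b: ⊤, c: ⊤, d: ⊤, e: ⊤, f: +}
Applying B5's transfer function to that IN value gives OUT[B5] (row B5 above).

Answer: {a: -, b: ⊤, c: ⊤, d: ⊤, e: ⊤, f: +}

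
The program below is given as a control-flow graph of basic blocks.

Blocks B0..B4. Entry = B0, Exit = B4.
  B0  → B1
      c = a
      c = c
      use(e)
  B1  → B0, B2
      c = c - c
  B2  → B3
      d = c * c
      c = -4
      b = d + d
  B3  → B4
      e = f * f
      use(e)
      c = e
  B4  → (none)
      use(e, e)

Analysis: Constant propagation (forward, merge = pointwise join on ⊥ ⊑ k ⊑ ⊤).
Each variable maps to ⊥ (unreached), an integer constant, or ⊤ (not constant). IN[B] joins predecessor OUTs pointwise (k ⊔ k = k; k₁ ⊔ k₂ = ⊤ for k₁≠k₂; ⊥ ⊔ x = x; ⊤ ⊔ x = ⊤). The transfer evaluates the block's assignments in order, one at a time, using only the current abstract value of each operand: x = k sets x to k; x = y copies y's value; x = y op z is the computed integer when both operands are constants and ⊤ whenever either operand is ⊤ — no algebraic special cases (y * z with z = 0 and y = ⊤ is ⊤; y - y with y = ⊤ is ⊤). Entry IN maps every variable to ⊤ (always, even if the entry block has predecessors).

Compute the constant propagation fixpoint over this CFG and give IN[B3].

Converged values:
  B0: | IN=(all ⊤) | OUT=(all ⊤)
  B1: | IN=(all ⊤) | OUT=(all ⊤)
  B2: | IN=(all ⊤) | OUT={c:-4; rest ⊤}
  B3: | IN={c:-4; rest ⊤} | OUT=(all ⊤)
  B4: | IN=(all ⊤) | OUT=(all ⊤)

Merge at B3: IN[B3] = OUT[B2] = {a: ⊤, b: ⊤, c: -4, d: ⊤, e: ⊤, f: ⊤}

Answer: {a: ⊤, b: ⊤, c: -4, d: ⊤, e: ⊤, f: ⊤}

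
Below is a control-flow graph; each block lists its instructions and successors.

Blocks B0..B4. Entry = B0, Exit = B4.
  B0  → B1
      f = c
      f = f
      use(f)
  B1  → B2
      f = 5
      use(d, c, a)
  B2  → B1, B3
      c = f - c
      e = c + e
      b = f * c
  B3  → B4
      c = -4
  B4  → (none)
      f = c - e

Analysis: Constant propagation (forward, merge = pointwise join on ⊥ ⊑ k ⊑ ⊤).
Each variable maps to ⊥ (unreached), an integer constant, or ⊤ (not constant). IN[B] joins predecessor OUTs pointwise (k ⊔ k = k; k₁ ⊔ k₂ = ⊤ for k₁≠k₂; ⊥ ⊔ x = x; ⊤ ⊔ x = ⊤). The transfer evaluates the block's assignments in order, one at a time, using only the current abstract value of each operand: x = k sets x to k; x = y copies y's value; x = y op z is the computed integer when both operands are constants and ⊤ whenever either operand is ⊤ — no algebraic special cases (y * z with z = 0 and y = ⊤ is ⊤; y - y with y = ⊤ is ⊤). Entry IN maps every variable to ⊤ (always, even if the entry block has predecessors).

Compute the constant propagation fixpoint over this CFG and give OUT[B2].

Answer: {a: ⊤, b: ⊤, c: ⊤, d: ⊤, e: ⊤, f: 5}

Working:
Converged values:
  B0:   IN=(all ⊤)   OUT=(all ⊤)
  B1:   IN=(all ⊤)   OUT={f:5; rest ⊤}
  B2:   IN={f:5; rest ⊤}   OUT={f:5; rest ⊤}
  B3:   IN={f:5; rest ⊤}   OUT={c:-4, f:5; rest ⊤}
  B4:   IN={c:-4, f:5; rest ⊤}   OUT={c:-4; rest ⊤}

Merge at B2: IN[B2] = OUT[B1] = {a: ⊤, b: ⊤, c: ⊤, d: ⊤, e: ⊤, f: 5}
Applying B2's transfer function to that IN value gives OUT[B2] (row B2 above).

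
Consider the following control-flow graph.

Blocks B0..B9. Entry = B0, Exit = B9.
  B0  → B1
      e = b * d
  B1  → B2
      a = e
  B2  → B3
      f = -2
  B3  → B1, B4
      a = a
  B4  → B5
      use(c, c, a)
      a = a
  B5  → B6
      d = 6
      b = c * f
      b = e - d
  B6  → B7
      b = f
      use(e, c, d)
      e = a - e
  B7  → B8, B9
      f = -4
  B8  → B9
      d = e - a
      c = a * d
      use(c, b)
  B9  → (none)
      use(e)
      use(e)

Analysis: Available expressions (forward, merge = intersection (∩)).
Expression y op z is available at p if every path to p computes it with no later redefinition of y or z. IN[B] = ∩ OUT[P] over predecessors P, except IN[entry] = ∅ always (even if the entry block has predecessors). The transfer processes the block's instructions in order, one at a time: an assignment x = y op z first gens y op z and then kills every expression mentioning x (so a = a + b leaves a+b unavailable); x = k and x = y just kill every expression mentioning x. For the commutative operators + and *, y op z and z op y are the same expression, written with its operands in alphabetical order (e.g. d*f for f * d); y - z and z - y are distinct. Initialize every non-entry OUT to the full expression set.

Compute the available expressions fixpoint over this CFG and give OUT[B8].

Per-block solution:
  B0: | IN={} | OUT={b*d}
  B1: | IN={b*d} | OUT={b*d}
  B2: | IN={b*d} | OUT={b*d}
  B3: | IN={b*d} | OUT={b*d}
  B4: | IN={b*d} | OUT={b*d}
  B5: | IN={b*d} | OUT={c*f, e-d}
  B6: | IN={c*f, e-d} | OUT={c*f}
  B7: | IN={c*f} | OUT={}
  B8: | IN={} | OUT={a*d, e-a}
  B9: | IN={} | OUT={}

Merge at B8: IN[B8] = OUT[B7] = {}
Applying B8's transfer function to that IN value gives OUT[B8] (row B8 above).

Answer: {a*d, e-a}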